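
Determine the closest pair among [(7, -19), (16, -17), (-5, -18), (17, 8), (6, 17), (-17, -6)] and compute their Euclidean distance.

Computing all pairwise distances among 6 points:

d((7, -19), (16, -17)) = 9.2195 <-- minimum
d((7, -19), (-5, -18)) = 12.0416
d((7, -19), (17, 8)) = 28.7924
d((7, -19), (6, 17)) = 36.0139
d((7, -19), (-17, -6)) = 27.2947
d((16, -17), (-5, -18)) = 21.0238
d((16, -17), (17, 8)) = 25.02
d((16, -17), (6, 17)) = 35.4401
d((16, -17), (-17, -6)) = 34.7851
d((-5, -18), (17, 8)) = 34.0588
d((-5, -18), (6, 17)) = 36.6879
d((-5, -18), (-17, -6)) = 16.9706
d((17, 8), (6, 17)) = 14.2127
d((17, 8), (-17, -6)) = 36.7696
d((6, 17), (-17, -6)) = 32.5269

Closest pair: (7, -19) and (16, -17) with distance 9.2195

The closest pair is (7, -19) and (16, -17) with Euclidean distance 9.2195. For 6 points, brute-force pairwise comparison is shown above. For large n, the divide-and-conquer algorithm (sort by x, recurse on halves, check the dividing strip) achieves O(n log n).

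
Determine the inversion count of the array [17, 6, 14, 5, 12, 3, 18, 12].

Finding inversions in [17, 6, 14, 5, 12, 3, 18, 12]:

(0, 1): arr[0]=17 > arr[1]=6
(0, 2): arr[0]=17 > arr[2]=14
(0, 3): arr[0]=17 > arr[3]=5
(0, 4): arr[0]=17 > arr[4]=12
(0, 5): arr[0]=17 > arr[5]=3
(0, 7): arr[0]=17 > arr[7]=12
(1, 3): arr[1]=6 > arr[3]=5
(1, 5): arr[1]=6 > arr[5]=3
(2, 3): arr[2]=14 > arr[3]=5
(2, 4): arr[2]=14 > arr[4]=12
(2, 5): arr[2]=14 > arr[5]=3
(2, 7): arr[2]=14 > arr[7]=12
(3, 5): arr[3]=5 > arr[5]=3
(4, 5): arr[4]=12 > arr[5]=3
(6, 7): arr[6]=18 > arr[7]=12

Total inversions: 15

The array has 15 inversion(s): (0,1), (0,2), (0,3), (0,4), (0,5), (0,7), (1,3), (1,5), (2,3), (2,4), (2,5), (2,7), (3,5), (4,5), (6,7). Each pair (i,j) satisfies i < j and arr[i] > arr[j].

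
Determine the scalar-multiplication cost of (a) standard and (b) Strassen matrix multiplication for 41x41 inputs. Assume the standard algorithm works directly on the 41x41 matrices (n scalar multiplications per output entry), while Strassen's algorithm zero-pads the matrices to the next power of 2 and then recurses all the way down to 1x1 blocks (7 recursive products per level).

Matrix multiplication for 41x41 matrices:

Strassen's algorithm requires power-of-2 dimensions. Pad 41x41 to 64x64 (next power of 2).

Standard algorithm: 41^3 = 68921 multiplications
Strassen's algorithm: 7^(log2(64)) = 7^6 = 117649 multiplications
Difference: 68921 - 117649 = -48728 (Strassen uses MORE here due to padding overhead — for small or just-over-power-of-2 n, padding can outweigh the per-level savings)

Standard: 68921 multiplications (41^3). Strassen: 117649 multiplications (7^6, after padding to 64x64). Strassen reduces 8 recursive multiplications to 7 at each level.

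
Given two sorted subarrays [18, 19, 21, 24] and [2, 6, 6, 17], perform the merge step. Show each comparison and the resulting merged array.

Merging process:

Compare 18 vs 2: take 2 from right. Merged: [2]
Compare 18 vs 6: take 6 from right. Merged: [2, 6]
Compare 18 vs 6: take 6 from right. Merged: [2, 6, 6]
Compare 18 vs 17: take 17 from right. Merged: [2, 6, 6, 17]
Append remaining from left: [18, 19, 21, 24]. Merged: [2, 6, 6, 17, 18, 19, 21, 24]

Final merged array: [2, 6, 6, 17, 18, 19, 21, 24]
Total comparisons: 4

The merged array is [2, 6, 6, 17, 18, 19, 21, 24], requiring 4 comparisons. The merge step runs in O(n) time where n is the total number of elements.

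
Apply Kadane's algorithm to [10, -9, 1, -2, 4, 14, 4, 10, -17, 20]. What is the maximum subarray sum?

Using Kadane's algorithm on [10, -9, 1, -2, 4, 14, 4, 10, -17, 20]:

Scanning through the array:
Position 1 (value -9): max_ending_here = 1, max_so_far = 10
Position 2 (value 1): max_ending_here = 2, max_so_far = 10
Position 3 (value -2): max_ending_here = 0, max_so_far = 10
Position 4 (value 4): max_ending_here = 4, max_so_far = 10
Position 5 (value 14): max_ending_here = 18, max_so_far = 18
Position 6 (value 4): max_ending_here = 22, max_so_far = 22
Position 7 (value 10): max_ending_here = 32, max_so_far = 32
Position 8 (value -17): max_ending_here = 15, max_so_far = 32
Position 9 (value 20): max_ending_here = 35, max_so_far = 35

Maximum subarray: [10, -9, 1, -2, 4, 14, 4, 10, -17, 20]
Maximum sum: 35

The maximum subarray is [10, -9, 1, -2, 4, 14, 4, 10, -17, 20] with sum 35. This subarray runs from index 0 to index 9.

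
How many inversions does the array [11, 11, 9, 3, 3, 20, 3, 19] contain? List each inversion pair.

Finding inversions in [11, 11, 9, 3, 3, 20, 3, 19]:

(0, 2): arr[0]=11 > arr[2]=9
(0, 3): arr[0]=11 > arr[3]=3
(0, 4): arr[0]=11 > arr[4]=3
(0, 6): arr[0]=11 > arr[6]=3
(1, 2): arr[1]=11 > arr[2]=9
(1, 3): arr[1]=11 > arr[3]=3
(1, 4): arr[1]=11 > arr[4]=3
(1, 6): arr[1]=11 > arr[6]=3
(2, 3): arr[2]=9 > arr[3]=3
(2, 4): arr[2]=9 > arr[4]=3
(2, 6): arr[2]=9 > arr[6]=3
(5, 6): arr[5]=20 > arr[6]=3
(5, 7): arr[5]=20 > arr[7]=19

Total inversions: 13

The array has 13 inversion(s): (0,2), (0,3), (0,4), (0,6), (1,2), (1,3), (1,4), (1,6), (2,3), (2,4), (2,6), (5,6), (5,7). Each pair (i,j) satisfies i < j and arr[i] > arr[j].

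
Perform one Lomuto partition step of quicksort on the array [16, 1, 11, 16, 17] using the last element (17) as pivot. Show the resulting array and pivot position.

Lomuto partition with pivot = 17:

Initial array: [16, 1, 11, 16, 17]

arr[0]=16 <= 17: swap with position 0, array becomes [16, 1, 11, 16, 17]
arr[1]=1 <= 17: swap with position 1, array becomes [16, 1, 11, 16, 17]
arr[2]=11 <= 17: swap with position 2, array becomes [16, 1, 11, 16, 17]
arr[3]=16 <= 17: swap with position 3, array becomes [16, 1, 11, 16, 17]

Place pivot at position 4: [16, 1, 11, 16, 17]
Pivot position: 4

After partitioning with pivot 17, the array becomes [16, 1, 11, 16, 17]. The pivot is placed at index 4. All elements to the left of the pivot are <= 17, and all elements to the right are > 17.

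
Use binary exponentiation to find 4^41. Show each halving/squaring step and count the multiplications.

Computing 4^41 by squaring (build up from 4^1; each line after the first costs one multiplication):

4^1 = 4
4^2 = (4^1)^2 = 4^2 = 16
4^4 = (4^2)^2 = 16^2 = 256
4^5 = 4 * 4^4 = 4 * 256 = 1024
4^10 = (4^5)^2 = 1024^2 = 1048576
4^20 = (4^10)^2 = 1048576^2 = 1099511627776
4^40 = (4^20)^2 = 1099511627776^2 = 1208925819614629174706176
4^41 = 4 * 4^40 = 4 * 1208925819614629174706176 = 4835703278458516698824704

Result: 4835703278458516698824704
Multiplications needed: 7 (7 lines after 4^1)

4^41 = 4835703278458516698824704. Using exponentiation by squaring, this requires 7 multiplications. The key idea: if the exponent is even, square the half-power; if odd, multiply by the base once.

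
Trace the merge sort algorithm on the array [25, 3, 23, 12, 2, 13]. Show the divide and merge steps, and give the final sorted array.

Merge sort trace:

Split: [25, 3, 23, 12, 2, 13] -> [25, 3, 23] and [12, 2, 13]
  Split: [25, 3, 23] -> [25] and [3, 23]
    Split: [3, 23] -> [3] and [23]
    Merge: [3] + [23] -> [3, 23]
  Merge: [25] + [3, 23] -> [3, 23, 25]
  Split: [12, 2, 13] -> [12] and [2, 13]
    Split: [2, 13] -> [2] and [13]
    Merge: [2] + [13] -> [2, 13]
  Merge: [12] + [2, 13] -> [2, 12, 13]
Merge: [3, 23, 25] + [2, 12, 13] -> [2, 3, 12, 13, 23, 25]

Final sorted array: [2, 3, 12, 13, 23, 25]

The merge sort proceeds by recursively splitting the array and merging sorted halves.
After all merges, the sorted array is [2, 3, 12, 13, 23, 25].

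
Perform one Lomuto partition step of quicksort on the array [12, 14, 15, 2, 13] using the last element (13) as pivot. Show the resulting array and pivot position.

Lomuto partition with pivot = 13:

Initial array: [12, 14, 15, 2, 13]

arr[0]=12 <= 13: swap with position 0, array becomes [12, 14, 15, 2, 13]
arr[1]=14 > 13: no swap
arr[2]=15 > 13: no swap
arr[3]=2 <= 13: swap with position 1, array becomes [12, 2, 15, 14, 13]

Place pivot at position 2: [12, 2, 13, 14, 15]
Pivot position: 2

After partitioning with pivot 13, the array becomes [12, 2, 13, 14, 15]. The pivot is placed at index 2. All elements to the left of the pivot are <= 13, and all elements to the right are > 13.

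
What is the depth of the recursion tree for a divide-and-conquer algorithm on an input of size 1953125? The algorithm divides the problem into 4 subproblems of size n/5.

For divide and conquer with division factor 5:

Problem sizes at each level:
Level 0: 1953125
Level 1: 390625
Level 2: 78125
Level 3: 15625
Level 4: 3125
Level 5: 625
Level 6: 125
Level 7: 25
Level 8: 5
Level 9: 1

The root is level 0 and the size-1 base case is level 9 (the tree spans levels 0 through 9, i.e. 10 levels counting the root), so the depth is the number of divisions: log_5(1953125) = 9

The recursion tree depth is log_5(1953125) = 9. At each level, the problem size is divided by 5, so it takes 9 divisions to reduce to a base case of size 1. The algorithm makes 4 recursive calls at each level.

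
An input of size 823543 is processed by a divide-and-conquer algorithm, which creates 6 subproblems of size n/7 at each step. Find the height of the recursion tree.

For divide and conquer with division factor 7:

Problem sizes at each level:
Level 0: 823543
Level 1: 117649
Level 2: 16807
Level 3: 2401
Level 4: 343
Level 5: 49
Level 6: 7
Level 7: 1

The root is level 0 and the size-1 base case is level 7 (the tree spans levels 0 through 7, i.e. 8 levels counting the root), so the depth is the number of divisions: log_7(823543) = 7

The recursion tree depth is log_7(823543) = 7. At each level, the problem size is divided by 7, so it takes 7 divisions to reduce to a base case of size 1. The algorithm makes 6 recursive calls at each level.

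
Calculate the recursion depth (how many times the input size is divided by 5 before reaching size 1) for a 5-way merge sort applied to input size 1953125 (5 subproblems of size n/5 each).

For divide and conquer with division factor 5:

Problem sizes at each level:
Level 0: 1953125
Level 1: 390625
Level 2: 78125
Level 3: 15625
Level 4: 3125
Level 5: 625
Level 6: 125
Level 7: 25
Level 8: 5
Level 9: 1

The root is level 0 and the size-1 base case is level 9 (the tree spans levels 0 through 9, i.e. 10 levels counting the root), so the depth is the number of divisions: log_5(1953125) = 9

The recursion tree depth is log_5(1953125) = 9. At each level, the problem size is divided by 5, so it takes 9 divisions to reduce to a base case of size 1. The algorithm makes 5 recursive calls at each level.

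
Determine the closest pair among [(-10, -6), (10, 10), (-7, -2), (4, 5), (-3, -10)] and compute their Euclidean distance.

Computing all pairwise distances among 5 points:

d((-10, -6), (10, 10)) = 25.6125
d((-10, -6), (-7, -2)) = 5.0 <-- minimum
d((-10, -6), (4, 5)) = 17.8045
d((-10, -6), (-3, -10)) = 8.0623
d((10, 10), (-7, -2)) = 20.8087
d((10, 10), (4, 5)) = 7.8102
d((10, 10), (-3, -10)) = 23.8537
d((-7, -2), (4, 5)) = 13.0384
d((-7, -2), (-3, -10)) = 8.9443
d((4, 5), (-3, -10)) = 16.5529

Closest pair: (-10, -6) and (-7, -2) with distance 5.0

The closest pair is (-10, -6) and (-7, -2) with Euclidean distance 5.0. For 5 points, brute-force pairwise comparison is shown above. For large n, the divide-and-conquer algorithm (sort by x, recurse on halves, check the dividing strip) achieves O(n log n).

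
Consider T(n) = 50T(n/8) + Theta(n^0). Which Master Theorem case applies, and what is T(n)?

Master Theorem for T(n) = 50T(n/8) + O(n^0):

a = 50, b = 8, c = 0
log_b(a) = log_8(50) = 1.8813

Case 1: c = 0 < log_8(50) = 1.8813
T(n) = O(n^(log_8 50))

For T(n) = 50T(n/8) + O(n^0): log_8(50) = 1.8813. This is Case 1 of the Master Theorem (c < log_b(a), work dominated by leaves), giving O(n^(log_8 50)).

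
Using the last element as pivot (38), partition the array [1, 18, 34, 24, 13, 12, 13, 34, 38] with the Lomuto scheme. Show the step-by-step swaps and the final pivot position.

Lomuto partition with pivot = 38:

Initial array: [1, 18, 34, 24, 13, 12, 13, 34, 38]

arr[0]=1 <= 38: swap with position 0, array becomes [1, 18, 34, 24, 13, 12, 13, 34, 38]
arr[1]=18 <= 38: swap with position 1, array becomes [1, 18, 34, 24, 13, 12, 13, 34, 38]
arr[2]=34 <= 38: swap with position 2, array becomes [1, 18, 34, 24, 13, 12, 13, 34, 38]
arr[3]=24 <= 38: swap with position 3, array becomes [1, 18, 34, 24, 13, 12, 13, 34, 38]
arr[4]=13 <= 38: swap with position 4, array becomes [1, 18, 34, 24, 13, 12, 13, 34, 38]
arr[5]=12 <= 38: swap with position 5, array becomes [1, 18, 34, 24, 13, 12, 13, 34, 38]
arr[6]=13 <= 38: swap with position 6, array becomes [1, 18, 34, 24, 13, 12, 13, 34, 38]
arr[7]=34 <= 38: swap with position 7, array becomes [1, 18, 34, 24, 13, 12, 13, 34, 38]

Place pivot at position 8: [1, 18, 34, 24, 13, 12, 13, 34, 38]
Pivot position: 8

After partitioning with pivot 38, the array becomes [1, 18, 34, 24, 13, 12, 13, 34, 38]. The pivot is placed at index 8. All elements to the left of the pivot are <= 38, and all elements to the right are > 38.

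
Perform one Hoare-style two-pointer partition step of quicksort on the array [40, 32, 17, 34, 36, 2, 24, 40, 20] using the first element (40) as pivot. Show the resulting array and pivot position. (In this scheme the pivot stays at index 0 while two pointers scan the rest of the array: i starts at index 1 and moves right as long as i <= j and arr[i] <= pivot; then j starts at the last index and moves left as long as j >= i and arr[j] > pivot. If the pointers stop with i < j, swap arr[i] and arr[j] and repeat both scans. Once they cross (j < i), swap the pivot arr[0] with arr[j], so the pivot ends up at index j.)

Hoare-style two-pointer partition with pivot = 40:

Initial array: [40, 32, 17, 34, 36, 2, 24, 40, 20]

Pointers start at i = 1, j = 8.
i ends at 9, j ends at 8: the pointers have crossed (j < i), so scanning stops.

Swap pivot arr[0] with arr[8] to place pivot at position 8: [20, 32, 17, 34, 36, 2, 24, 40, 40]
Pivot position: 8

After partitioning with pivot 40, the array becomes [20, 32, 17, 34, 36, 2, 24, 40, 40]. The pivot is placed at index 8. All elements to the left of the pivot are <= 40, and all elements to the right are > 40.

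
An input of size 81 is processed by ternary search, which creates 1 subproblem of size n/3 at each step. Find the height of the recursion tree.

For divide and conquer with division factor 3:

Problem sizes at each level:
Level 0: 81
Level 1: 27
Level 2: 9
Level 3: 3
Level 4: 1

The root is level 0 and the size-1 base case is level 4 (the tree spans levels 0 through 4, i.e. 5 levels counting the root), so the depth is the number of divisions: log_3(81) = 4

The recursion tree depth is log_3(81) = 4. At each level, the problem size is divided by 3, so it takes 4 divisions to reduce to a base case of size 1. The algorithm makes 1 recursive call at each level.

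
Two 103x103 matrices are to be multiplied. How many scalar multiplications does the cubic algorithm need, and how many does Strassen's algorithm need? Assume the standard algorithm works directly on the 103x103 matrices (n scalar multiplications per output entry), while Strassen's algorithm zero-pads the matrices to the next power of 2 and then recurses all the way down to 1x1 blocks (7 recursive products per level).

Matrix multiplication for 103x103 matrices:

Strassen's algorithm requires power-of-2 dimensions. Pad 103x103 to 128x128 (next power of 2).

Standard algorithm: 103^3 = 1092727 multiplications
Strassen's algorithm: 7^(log2(128)) = 7^7 = 823543 multiplications
Savings: 1092727 - 823543 = 269184 multiplications

Standard: 1092727 multiplications (103^3). Strassen: 823543 multiplications (7^7, after padding to 128x128). Strassen reduces 8 recursive multiplications to 7 at each level.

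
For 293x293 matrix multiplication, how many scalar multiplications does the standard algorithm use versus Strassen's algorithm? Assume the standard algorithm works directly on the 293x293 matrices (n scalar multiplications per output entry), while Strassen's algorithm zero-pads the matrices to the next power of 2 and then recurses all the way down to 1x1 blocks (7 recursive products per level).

Matrix multiplication for 293x293 matrices:

Strassen's algorithm requires power-of-2 dimensions. Pad 293x293 to 512x512 (next power of 2).

Standard algorithm: 293^3 = 25153757 multiplications
Strassen's algorithm: 7^(log2(512)) = 7^9 = 40353607 multiplications
Difference: 25153757 - 40353607 = -15199850 (Strassen uses MORE here due to padding overhead — for small or just-over-power-of-2 n, padding can outweigh the per-level savings)

Standard: 25153757 multiplications (293^3). Strassen: 40353607 multiplications (7^9, after padding to 512x512). Strassen reduces 8 recursive multiplications to 7 at each level.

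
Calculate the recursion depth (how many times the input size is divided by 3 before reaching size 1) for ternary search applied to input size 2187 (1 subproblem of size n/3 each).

For divide and conquer with division factor 3:

Problem sizes at each level:
Level 0: 2187
Level 1: 729
Level 2: 243
Level 3: 81
Level 4: 27
Level 5: 9
Level 6: 3
Level 7: 1

The root is level 0 and the size-1 base case is level 7 (the tree spans levels 0 through 7, i.e. 8 levels counting the root), so the depth is the number of divisions: log_3(2187) = 7

The recursion tree depth is log_3(2187) = 7. At each level, the problem size is divided by 3, so it takes 7 divisions to reduce to a base case of size 1. The algorithm makes 1 recursive call at each level.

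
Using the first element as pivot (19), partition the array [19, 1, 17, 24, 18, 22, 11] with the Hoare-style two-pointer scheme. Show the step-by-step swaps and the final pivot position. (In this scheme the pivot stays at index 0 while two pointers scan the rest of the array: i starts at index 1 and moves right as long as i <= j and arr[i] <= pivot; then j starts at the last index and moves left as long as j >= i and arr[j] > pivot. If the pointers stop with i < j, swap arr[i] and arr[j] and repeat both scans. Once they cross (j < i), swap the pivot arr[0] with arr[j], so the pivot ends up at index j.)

Hoare-style two-pointer partition with pivot = 19:

Initial array: [19, 1, 17, 24, 18, 22, 11]

Pointers start at i = 1, j = 6.
i stops at index 3 (arr[3]=24 > 19), j stops at index 6 (arr[6]=11 <= 19): swap arr[3] and arr[6], array becomes [19, 1, 17, 11, 18, 22, 24]
i ends at 5, j ends at 4: the pointers have crossed (j < i), so scanning stops.

Swap pivot arr[0] with arr[4] to place pivot at position 4: [18, 1, 17, 11, 19, 22, 24]
Pivot position: 4

After partitioning with pivot 19, the array becomes [18, 1, 17, 11, 19, 22, 24]. The pivot is placed at index 4. All elements to the left of the pivot are <= 19, and all elements to the right are > 19.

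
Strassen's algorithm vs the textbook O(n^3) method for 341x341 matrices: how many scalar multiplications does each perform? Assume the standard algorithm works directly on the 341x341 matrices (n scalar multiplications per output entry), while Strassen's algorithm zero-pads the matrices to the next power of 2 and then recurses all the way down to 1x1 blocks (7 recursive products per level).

Matrix multiplication for 341x341 matrices:

Strassen's algorithm requires power-of-2 dimensions. Pad 341x341 to 512x512 (next power of 2).

Standard algorithm: 341^3 = 39651821 multiplications
Strassen's algorithm: 7^(log2(512)) = 7^9 = 40353607 multiplications
Difference: 39651821 - 40353607 = -701786 (Strassen uses MORE here due to padding overhead — for small or just-over-power-of-2 n, padding can outweigh the per-level savings)

Standard: 39651821 multiplications (341^3). Strassen: 40353607 multiplications (7^9, after padding to 512x512). Strassen reduces 8 recursive multiplications to 7 at each level.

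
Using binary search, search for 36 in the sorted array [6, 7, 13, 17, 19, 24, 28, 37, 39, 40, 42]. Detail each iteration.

Binary search for 36 in [6, 7, 13, 17, 19, 24, 28, 37, 39, 40, 42]:

lo=0, hi=10, mid=5, arr[mid]=24 -> 24 < 36, search right half
lo=6, hi=10, mid=8, arr[mid]=39 -> 39 > 36, search left half
lo=6, hi=7, mid=6, arr[mid]=28 -> 28 < 36, search right half
lo=7, hi=7, mid=7, arr[mid]=37 -> 37 > 36, search left half
lo=7 > hi=6, target 36 not found

Binary search determines that 36 is not in the array after 4 comparisons. The search space was exhausted without finding the target.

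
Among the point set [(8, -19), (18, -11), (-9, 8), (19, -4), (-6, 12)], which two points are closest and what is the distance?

Computing all pairwise distances among 5 points:

d((8, -19), (18, -11)) = 12.8062
d((8, -19), (-9, 8)) = 31.9061
d((8, -19), (19, -4)) = 18.6011
d((8, -19), (-6, 12)) = 34.0147
d((18, -11), (-9, 8)) = 33.0151
d((18, -11), (19, -4)) = 7.0711
d((18, -11), (-6, 12)) = 33.2415
d((-9, 8), (19, -4)) = 30.4631
d((-9, 8), (-6, 12)) = 5.0 <-- minimum
d((19, -4), (-6, 12)) = 29.6816

Closest pair: (-9, 8) and (-6, 12) with distance 5.0

The closest pair is (-9, 8) and (-6, 12) with Euclidean distance 5.0. For 5 points, brute-force pairwise comparison is shown above. For large n, the divide-and-conquer algorithm (sort by x, recurse on halves, check the dividing strip) achieves O(n log n).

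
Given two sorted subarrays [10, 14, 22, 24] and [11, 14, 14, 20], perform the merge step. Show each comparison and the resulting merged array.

Merging process:

Compare 10 vs 11: take 10 from left. Merged: [10]
Compare 14 vs 11: take 11 from right. Merged: [10, 11]
Compare 14 vs 14: take 14 from left. Merged: [10, 11, 14]
Compare 22 vs 14: take 14 from right. Merged: [10, 11, 14, 14]
Compare 22 vs 14: take 14 from right. Merged: [10, 11, 14, 14, 14]
Compare 22 vs 20: take 20 from right. Merged: [10, 11, 14, 14, 14, 20]
Append remaining from left: [22, 24]. Merged: [10, 11, 14, 14, 14, 20, 22, 24]

Final merged array: [10, 11, 14, 14, 14, 20, 22, 24]
Total comparisons: 6

The merged array is [10, 11, 14, 14, 14, 20, 22, 24], requiring 6 comparisons. The merge step runs in O(n) time where n is the total number of elements.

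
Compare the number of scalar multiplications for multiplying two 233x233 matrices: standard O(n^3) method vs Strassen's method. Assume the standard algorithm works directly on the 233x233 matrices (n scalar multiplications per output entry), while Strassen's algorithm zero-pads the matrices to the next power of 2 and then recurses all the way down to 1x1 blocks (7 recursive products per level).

Matrix multiplication for 233x233 matrices:

Strassen's algorithm requires power-of-2 dimensions. Pad 233x233 to 256x256 (next power of 2).

Standard algorithm: 233^3 = 12649337 multiplications
Strassen's algorithm: 7^(log2(256)) = 7^8 = 5764801 multiplications
Savings: 12649337 - 5764801 = 6884536 multiplications

Standard: 12649337 multiplications (233^3). Strassen: 5764801 multiplications (7^8, after padding to 256x256). Strassen reduces 8 recursive multiplications to 7 at each level.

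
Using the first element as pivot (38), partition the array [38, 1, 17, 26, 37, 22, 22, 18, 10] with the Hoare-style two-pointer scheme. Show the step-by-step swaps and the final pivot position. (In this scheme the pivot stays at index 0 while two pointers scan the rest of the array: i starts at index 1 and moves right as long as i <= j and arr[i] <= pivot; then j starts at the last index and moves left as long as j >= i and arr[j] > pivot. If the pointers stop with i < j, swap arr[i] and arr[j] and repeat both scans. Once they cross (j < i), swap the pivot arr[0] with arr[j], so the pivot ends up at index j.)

Hoare-style two-pointer partition with pivot = 38:

Initial array: [38, 1, 17, 26, 37, 22, 22, 18, 10]

Pointers start at i = 1, j = 8.
i ends at 9, j ends at 8: the pointers have crossed (j < i), so scanning stops.

Swap pivot arr[0] with arr[8] to place pivot at position 8: [10, 1, 17, 26, 37, 22, 22, 18, 38]
Pivot position: 8

After partitioning with pivot 38, the array becomes [10, 1, 17, 26, 37, 22, 22, 18, 38]. The pivot is placed at index 8. All elements to the left of the pivot are <= 38, and all elements to the right are > 38.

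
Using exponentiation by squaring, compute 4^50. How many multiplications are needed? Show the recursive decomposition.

Computing 4^50 by squaring (build up from 4^1; each line after the first costs one multiplication):

4^1 = 4
4^2 = (4^1)^2 = 4^2 = 16
4^3 = 4 * 4^2 = 4 * 16 = 64
4^6 = (4^3)^2 = 64^2 = 4096
4^12 = (4^6)^2 = 4096^2 = 16777216
4^24 = (4^12)^2 = 16777216^2 = 281474976710656
4^25 = 4 * 4^24 = 4 * 281474976710656 = 1125899906842624
4^50 = (4^25)^2 = 1125899906842624^2 = 1267650600228229401496703205376

Result: 1267650600228229401496703205376
Multiplications needed: 7 (7 lines after 4^1)

4^50 = 1267650600228229401496703205376. Using exponentiation by squaring, this requires 7 multiplications. The key idea: if the exponent is even, square the half-power; if odd, multiply by the base once.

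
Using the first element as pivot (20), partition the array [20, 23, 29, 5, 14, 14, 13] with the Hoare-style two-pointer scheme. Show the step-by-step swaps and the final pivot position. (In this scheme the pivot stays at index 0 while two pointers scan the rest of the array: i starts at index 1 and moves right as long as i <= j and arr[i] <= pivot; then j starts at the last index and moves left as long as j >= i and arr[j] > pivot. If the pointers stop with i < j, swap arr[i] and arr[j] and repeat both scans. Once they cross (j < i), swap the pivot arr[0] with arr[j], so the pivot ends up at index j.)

Hoare-style two-pointer partition with pivot = 20:

Initial array: [20, 23, 29, 5, 14, 14, 13]

Pointers start at i = 1, j = 6.
i stops at index 1 (arr[1]=23 > 20), j stops at index 6 (arr[6]=13 <= 20): swap arr[1] and arr[6], array becomes [20, 13, 29, 5, 14, 14, 23]
i stops at index 2 (arr[2]=29 > 20), j stops at index 5 (arr[5]=14 <= 20): swap arr[2] and arr[5], array becomes [20, 13, 14, 5, 14, 29, 23]
i ends at 5, j ends at 4: the pointers have crossed (j < i), so scanning stops.

Swap pivot arr[0] with arr[4] to place pivot at position 4: [14, 13, 14, 5, 20, 29, 23]
Pivot position: 4

After partitioning with pivot 20, the array becomes [14, 13, 14, 5, 20, 29, 23]. The pivot is placed at index 4. All elements to the left of the pivot are <= 20, and all elements to the right are > 20.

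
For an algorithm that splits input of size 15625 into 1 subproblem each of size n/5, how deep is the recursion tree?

For divide and conquer with division factor 5:

Problem sizes at each level:
Level 0: 15625
Level 1: 3125
Level 2: 625
Level 3: 125
Level 4: 25
Level 5: 5
Level 6: 1

The root is level 0 and the size-1 base case is level 6 (the tree spans levels 0 through 6, i.e. 7 levels counting the root), so the depth is the number of divisions: log_5(15625) = 6

The recursion tree depth is log_5(15625) = 6. At each level, the problem size is divided by 5, so it takes 6 divisions to reduce to a base case of size 1. The algorithm makes 1 recursive call at each level.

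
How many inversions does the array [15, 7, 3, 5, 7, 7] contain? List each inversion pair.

Finding inversions in [15, 7, 3, 5, 7, 7]:

(0, 1): arr[0]=15 > arr[1]=7
(0, 2): arr[0]=15 > arr[2]=3
(0, 3): arr[0]=15 > arr[3]=5
(0, 4): arr[0]=15 > arr[4]=7
(0, 5): arr[0]=15 > arr[5]=7
(1, 2): arr[1]=7 > arr[2]=3
(1, 3): arr[1]=7 > arr[3]=5

Total inversions: 7

The array has 7 inversion(s): (0,1), (0,2), (0,3), (0,4), (0,5), (1,2), (1,3). Each pair (i,j) satisfies i < j and arr[i] > arr[j].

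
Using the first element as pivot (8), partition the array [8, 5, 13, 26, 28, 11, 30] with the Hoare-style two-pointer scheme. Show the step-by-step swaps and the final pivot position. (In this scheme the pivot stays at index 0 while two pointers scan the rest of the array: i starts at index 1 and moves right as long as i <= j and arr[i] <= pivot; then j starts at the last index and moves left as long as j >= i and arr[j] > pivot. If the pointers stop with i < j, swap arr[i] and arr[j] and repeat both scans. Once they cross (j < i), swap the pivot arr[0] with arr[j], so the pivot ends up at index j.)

Hoare-style two-pointer partition with pivot = 8:

Initial array: [8, 5, 13, 26, 28, 11, 30]

Pointers start at i = 1, j = 6.
i ends at 2, j ends at 1: the pointers have crossed (j < i), so scanning stops.

Swap pivot arr[0] with arr[1] to place pivot at position 1: [5, 8, 13, 26, 28, 11, 30]
Pivot position: 1

After partitioning with pivot 8, the array becomes [5, 8, 13, 26, 28, 11, 30]. The pivot is placed at index 1. All elements to the left of the pivot are <= 8, and all elements to the right are > 8.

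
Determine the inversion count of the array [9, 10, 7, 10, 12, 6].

Finding inversions in [9, 10, 7, 10, 12, 6]:

(0, 2): arr[0]=9 > arr[2]=7
(0, 5): arr[0]=9 > arr[5]=6
(1, 2): arr[1]=10 > arr[2]=7
(1, 5): arr[1]=10 > arr[5]=6
(2, 5): arr[2]=7 > arr[5]=6
(3, 5): arr[3]=10 > arr[5]=6
(4, 5): arr[4]=12 > arr[5]=6

Total inversions: 7

The array has 7 inversion(s): (0,2), (0,5), (1,2), (1,5), (2,5), (3,5), (4,5). Each pair (i,j) satisfies i < j and arr[i] > arr[j].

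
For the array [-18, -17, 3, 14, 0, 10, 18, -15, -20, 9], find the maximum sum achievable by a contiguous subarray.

Using Kadane's algorithm on [-18, -17, 3, 14, 0, 10, 18, -15, -20, 9]:

Scanning through the array:
Position 1 (value -17): max_ending_here = -17, max_so_far = -17
Position 2 (value 3): max_ending_here = 3, max_so_far = 3
Position 3 (value 14): max_ending_here = 17, max_so_far = 17
Position 4 (value 0): max_ending_here = 17, max_so_far = 17
Position 5 (value 10): max_ending_here = 27, max_so_far = 27
Position 6 (value 18): max_ending_here = 45, max_so_far = 45
Position 7 (value -15): max_ending_here = 30, max_so_far = 45
Position 8 (value -20): max_ending_here = 10, max_so_far = 45
Position 9 (value 9): max_ending_here = 19, max_so_far = 45

Maximum subarray: [3, 14, 0, 10, 18]
Maximum sum: 45

The maximum subarray is [3, 14, 0, 10, 18] with sum 45. This subarray runs from index 2 to index 6.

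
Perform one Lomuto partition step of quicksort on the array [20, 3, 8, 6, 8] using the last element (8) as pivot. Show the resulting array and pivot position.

Lomuto partition with pivot = 8:

Initial array: [20, 3, 8, 6, 8]

arr[0]=20 > 8: no swap
arr[1]=3 <= 8: swap with position 0, array becomes [3, 20, 8, 6, 8]
arr[2]=8 <= 8: swap with position 1, array becomes [3, 8, 20, 6, 8]
arr[3]=6 <= 8: swap with position 2, array becomes [3, 8, 6, 20, 8]

Place pivot at position 3: [3, 8, 6, 8, 20]
Pivot position: 3

After partitioning with pivot 8, the array becomes [3, 8, 6, 8, 20]. The pivot is placed at index 3. All elements to the left of the pivot are <= 8, and all elements to the right are > 8.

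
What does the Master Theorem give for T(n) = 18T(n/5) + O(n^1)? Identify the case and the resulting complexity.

Master Theorem for T(n) = 18T(n/5) + O(n^1):

a = 18, b = 5, c = 1
log_b(a) = log_5(18) = 1.7959

Case 1: c = 1 < log_5(18) = 1.7959
T(n) = O(n^(log_5 18))

For T(n) = 18T(n/5) + O(n^1): log_5(18) = 1.7959. This is Case 1 of the Master Theorem (c < log_b(a), work dominated by leaves), giving O(n^(log_5 18)).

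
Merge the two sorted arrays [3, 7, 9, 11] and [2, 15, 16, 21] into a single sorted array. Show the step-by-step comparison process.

Merging process:

Compare 3 vs 2: take 2 from right. Merged: [2]
Compare 3 vs 15: take 3 from left. Merged: [2, 3]
Compare 7 vs 15: take 7 from left. Merged: [2, 3, 7]
Compare 9 vs 15: take 9 from left. Merged: [2, 3, 7, 9]
Compare 11 vs 15: take 11 from left. Merged: [2, 3, 7, 9, 11]
Append remaining from right: [15, 16, 21]. Merged: [2, 3, 7, 9, 11, 15, 16, 21]

Final merged array: [2, 3, 7, 9, 11, 15, 16, 21]
Total comparisons: 5

The merged array is [2, 3, 7, 9, 11, 15, 16, 21], requiring 5 comparisons. The merge step runs in O(n) time where n is the total number of elements.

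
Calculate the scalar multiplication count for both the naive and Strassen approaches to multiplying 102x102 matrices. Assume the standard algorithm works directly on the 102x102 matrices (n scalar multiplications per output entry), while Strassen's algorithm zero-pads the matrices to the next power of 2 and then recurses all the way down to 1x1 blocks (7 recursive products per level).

Matrix multiplication for 102x102 matrices:

Strassen's algorithm requires power-of-2 dimensions. Pad 102x102 to 128x128 (next power of 2).

Standard algorithm: 102^3 = 1061208 multiplications
Strassen's algorithm: 7^(log2(128)) = 7^7 = 823543 multiplications
Savings: 1061208 - 823543 = 237665 multiplications

Standard: 1061208 multiplications (102^3). Strassen: 823543 multiplications (7^7, after padding to 128x128). Strassen reduces 8 recursive multiplications to 7 at each level.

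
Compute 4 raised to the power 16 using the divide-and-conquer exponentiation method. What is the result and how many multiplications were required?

Computing 4^16 by squaring (build up from 4^1; each line after the first costs one multiplication):

4^1 = 4
4^2 = (4^1)^2 = 4^2 = 16
4^4 = (4^2)^2 = 16^2 = 256
4^8 = (4^4)^2 = 256^2 = 65536
4^16 = (4^8)^2 = 65536^2 = 4294967296

Result: 4294967296
Multiplications needed: 4 (4 lines after 4^1)

4^16 = 4294967296. Using exponentiation by squaring, this requires 4 multiplications. The key idea: if the exponent is even, square the half-power; if odd, multiply by the base once.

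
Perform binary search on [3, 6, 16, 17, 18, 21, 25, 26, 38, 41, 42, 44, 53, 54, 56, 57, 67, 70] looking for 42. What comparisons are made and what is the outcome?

Binary search for 42 in [3, 6, 16, 17, 18, 21, 25, 26, 38, 41, 42, 44, 53, 54, 56, 57, 67, 70]:

lo=0, hi=17, mid=8, arr[mid]=38 -> 38 < 42, search right half
lo=9, hi=17, mid=13, arr[mid]=54 -> 54 > 42, search left half
lo=9, hi=12, mid=10, arr[mid]=42 -> Found target at index 10!

Binary search finds 42 at index 10 after 3 comparisons. The search repeatedly halves the search space by comparing with the middle element.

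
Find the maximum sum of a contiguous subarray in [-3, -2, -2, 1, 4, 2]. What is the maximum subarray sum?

Using Kadane's algorithm on [-3, -2, -2, 1, 4, 2]:

Scanning through the array:
Position 1 (value -2): max_ending_here = -2, max_so_far = -2
Position 2 (value -2): max_ending_here = -2, max_so_far = -2
Position 3 (value 1): max_ending_here = 1, max_so_far = 1
Position 4 (value 4): max_ending_here = 5, max_so_far = 5
Position 5 (value 2): max_ending_here = 7, max_so_far = 7

Maximum subarray: [1, 4, 2]
Maximum sum: 7

The maximum subarray is [1, 4, 2] with sum 7. This subarray runs from index 3 to index 5.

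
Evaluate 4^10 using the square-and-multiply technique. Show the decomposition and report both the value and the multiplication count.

Computing 4^10 by squaring (build up from 4^1; each line after the first costs one multiplication):

4^1 = 4
4^2 = (4^1)^2 = 4^2 = 16
4^4 = (4^2)^2 = 16^2 = 256
4^5 = 4 * 4^4 = 4 * 256 = 1024
4^10 = (4^5)^2 = 1024^2 = 1048576

Result: 1048576
Multiplications needed: 4 (4 lines after 4^1)

4^10 = 1048576. Using exponentiation by squaring, this requires 4 multiplications. The key idea: if the exponent is even, square the half-power; if odd, multiply by the base once.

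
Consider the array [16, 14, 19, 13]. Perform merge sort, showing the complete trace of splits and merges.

Merge sort trace:

Split: [16, 14, 19, 13] -> [16, 14] and [19, 13]
  Split: [16, 14] -> [16] and [14]
  Merge: [16] + [14] -> [14, 16]
  Split: [19, 13] -> [19] and [13]
  Merge: [19] + [13] -> [13, 19]
Merge: [14, 16] + [13, 19] -> [13, 14, 16, 19]

Final sorted array: [13, 14, 16, 19]

The merge sort proceeds by recursively splitting the array and merging sorted halves.
After all merges, the sorted array is [13, 14, 16, 19].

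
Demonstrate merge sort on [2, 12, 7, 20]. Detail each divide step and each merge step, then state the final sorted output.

Merge sort trace:

Split: [2, 12, 7, 20] -> [2, 12] and [7, 20]
  Split: [2, 12] -> [2] and [12]
  Merge: [2] + [12] -> [2, 12]
  Split: [7, 20] -> [7] and [20]
  Merge: [7] + [20] -> [7, 20]
Merge: [2, 12] + [7, 20] -> [2, 7, 12, 20]

Final sorted array: [2, 7, 12, 20]

The merge sort proceeds by recursively splitting the array and merging sorted halves.
After all merges, the sorted array is [2, 7, 12, 20].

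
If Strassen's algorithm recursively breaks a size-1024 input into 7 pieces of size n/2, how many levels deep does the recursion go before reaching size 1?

For divide and conquer with division factor 2:

Problem sizes at each level:
Level 0: 1024
Level 1: 512
Level 2: 256
Level 3: 128
Level 4: 64
Level 5: 32
Level 6: 16
Level 7: 8
Level 8: 4
Level 9: 2
Level 10: 1

The root is level 0 and the size-1 base case is level 10 (the tree spans levels 0 through 10, i.e. 11 levels counting the root), so the depth is the number of divisions: log_2(1024) = 10

The recursion tree depth is log_2(1024) = 10. At each level, the problem size is divided by 2, so it takes 10 divisions to reduce to a base case of size 1. The algorithm makes 7 recursive calls at each level.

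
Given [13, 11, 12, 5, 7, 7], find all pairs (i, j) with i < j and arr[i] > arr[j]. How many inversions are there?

Finding inversions in [13, 11, 12, 5, 7, 7]:

(0, 1): arr[0]=13 > arr[1]=11
(0, 2): arr[0]=13 > arr[2]=12
(0, 3): arr[0]=13 > arr[3]=5
(0, 4): arr[0]=13 > arr[4]=7
(0, 5): arr[0]=13 > arr[5]=7
(1, 3): arr[1]=11 > arr[3]=5
(1, 4): arr[1]=11 > arr[4]=7
(1, 5): arr[1]=11 > arr[5]=7
(2, 3): arr[2]=12 > arr[3]=5
(2, 4): arr[2]=12 > arr[4]=7
(2, 5): arr[2]=12 > arr[5]=7

Total inversions: 11

The array has 11 inversion(s): (0,1), (0,2), (0,3), (0,4), (0,5), (1,3), (1,4), (1,5), (2,3), (2,4), (2,5). Each pair (i,j) satisfies i < j and arr[i] > arr[j].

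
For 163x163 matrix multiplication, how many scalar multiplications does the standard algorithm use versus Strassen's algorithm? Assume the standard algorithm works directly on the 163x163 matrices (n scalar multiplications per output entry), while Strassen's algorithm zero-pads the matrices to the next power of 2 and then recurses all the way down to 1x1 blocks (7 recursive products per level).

Matrix multiplication for 163x163 matrices:

Strassen's algorithm requires power-of-2 dimensions. Pad 163x163 to 256x256 (next power of 2).

Standard algorithm: 163^3 = 4330747 multiplications
Strassen's algorithm: 7^(log2(256)) = 7^8 = 5764801 multiplications
Difference: 4330747 - 5764801 = -1434054 (Strassen uses MORE here due to padding overhead — for small or just-over-power-of-2 n, padding can outweigh the per-level savings)

Standard: 4330747 multiplications (163^3). Strassen: 5764801 multiplications (7^8, after padding to 256x256). Strassen reduces 8 recursive multiplications to 7 at each level.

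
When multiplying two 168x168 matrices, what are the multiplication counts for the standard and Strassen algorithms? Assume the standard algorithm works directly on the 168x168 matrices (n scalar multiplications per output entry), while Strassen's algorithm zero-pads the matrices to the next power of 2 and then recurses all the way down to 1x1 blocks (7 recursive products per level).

Matrix multiplication for 168x168 matrices:

Strassen's algorithm requires power-of-2 dimensions. Pad 168x168 to 256x256 (next power of 2).

Standard algorithm: 168^3 = 4741632 multiplications
Strassen's algorithm: 7^(log2(256)) = 7^8 = 5764801 multiplications
Difference: 4741632 - 5764801 = -1023169 (Strassen uses MORE here due to padding overhead — for small or just-over-power-of-2 n, padding can outweigh the per-level savings)

Standard: 4741632 multiplications (168^3). Strassen: 5764801 multiplications (7^8, after padding to 256x256). Strassen reduces 8 recursive multiplications to 7 at each level.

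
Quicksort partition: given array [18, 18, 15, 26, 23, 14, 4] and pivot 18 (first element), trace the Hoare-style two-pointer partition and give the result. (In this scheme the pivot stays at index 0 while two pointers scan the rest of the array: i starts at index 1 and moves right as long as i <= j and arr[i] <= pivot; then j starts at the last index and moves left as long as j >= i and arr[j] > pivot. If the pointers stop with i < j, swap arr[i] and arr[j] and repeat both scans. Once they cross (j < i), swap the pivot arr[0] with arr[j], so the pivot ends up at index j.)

Hoare-style two-pointer partition with pivot = 18:

Initial array: [18, 18, 15, 26, 23, 14, 4]

Pointers start at i = 1, j = 6.
i stops at index 3 (arr[3]=26 > 18), j stops at index 6 (arr[6]=4 <= 18): swap arr[3] and arr[6], array becomes [18, 18, 15, 4, 23, 14, 26]
i stops at index 4 (arr[4]=23 > 18), j stops at index 5 (arr[5]=14 <= 18): swap arr[4] and arr[5], array becomes [18, 18, 15, 4, 14, 23, 26]
i ends at 5, j ends at 4: the pointers have crossed (j < i), so scanning stops.

Swap pivot arr[0] with arr[4] to place pivot at position 4: [14, 18, 15, 4, 18, 23, 26]
Pivot position: 4

After partitioning with pivot 18, the array becomes [14, 18, 15, 4, 18, 23, 26]. The pivot is placed at index 4. All elements to the left of the pivot are <= 18, and all elements to the right are > 18.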